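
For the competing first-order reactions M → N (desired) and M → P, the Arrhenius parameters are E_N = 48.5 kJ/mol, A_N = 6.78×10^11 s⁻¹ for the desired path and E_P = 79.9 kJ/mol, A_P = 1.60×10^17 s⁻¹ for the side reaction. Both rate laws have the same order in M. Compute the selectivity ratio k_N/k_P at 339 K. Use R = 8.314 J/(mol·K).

0.292

With equal orders, S_{N/P} = k_N/k_P = (A_N/A_P)·exp[(E_P−E_N)/(RT)].
(E_P−E_N)/(RT) = (79.9−48.5)×10³/(8.314×339) = 31400/2818 = 11.14.
k_N/k_P = (6.78×10^11/1.60×10^17)·exp(11.14) = 4.237×10^-6 × 68933 = 0.292.
Since E_N < E_P, lowering the temperature improves selectivity toward N.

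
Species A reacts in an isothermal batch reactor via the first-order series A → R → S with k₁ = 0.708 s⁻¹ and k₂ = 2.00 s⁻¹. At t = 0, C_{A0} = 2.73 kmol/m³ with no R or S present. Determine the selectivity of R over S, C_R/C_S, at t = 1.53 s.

0.319

Solving the coupled first-order balances gives C_R(t) = [k₁/(k₂−k₁)]·C_{A0}·(e^(−k₁t) − e^(−k₂t)).
e^(−k₁t) = e^(−0.708×1.53) = e^(−1.083) = 0.3385; e^(−k₂t) = e^(−3.060) = 0.04689.
C_R = 0.708×2.73/(2.00−0.708) × (0.3385−0.04689) = 1.496×0.2916 = 0.4362 kmol/m³.
C_A = C_{A0}e^(−k₁t) = 0.9241 kmol/m³, so C_S = C_{A0}−C_A−C_R = 1.370 kmol/m³; C_R/C_S = 0.319.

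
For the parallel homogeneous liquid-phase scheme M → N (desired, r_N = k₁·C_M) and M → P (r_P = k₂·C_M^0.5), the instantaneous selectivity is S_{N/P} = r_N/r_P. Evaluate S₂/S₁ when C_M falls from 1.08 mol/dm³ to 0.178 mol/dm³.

0.406

S_{N/P} = (k₁/k₂)·C_M^0.5, so S₂/S₁ = (C_{M,2}/C_{M,1})^0.5.
= (0.178/1.08)^0.5 = (0.1648)^0.5 = 0.406.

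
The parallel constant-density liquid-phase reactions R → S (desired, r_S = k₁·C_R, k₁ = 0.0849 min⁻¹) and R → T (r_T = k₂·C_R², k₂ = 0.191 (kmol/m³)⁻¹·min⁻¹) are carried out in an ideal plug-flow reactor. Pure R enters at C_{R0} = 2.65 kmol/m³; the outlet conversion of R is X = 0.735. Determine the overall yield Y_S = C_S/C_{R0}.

0.167

C_R = C_{R0}(1−X) = 0.7023 kmol/m³.
Along a PFR/batch, dC_S/dC_R = −r_S/(r_S+r_T) = −k₁/(k₁+k₂·C_R).
Integrating from C_{R0} to C_R: C_S = (0.0849/0.191)·ln[(0.0849+0.191·2.65)/(0.0849+0.191·0.702)] = 0.4445·ln(0.5910/0.2190) = 0.4413 kmol/m³.
Y_S = C_S/C_{R0} = 0.4413/2.65 = 0.167.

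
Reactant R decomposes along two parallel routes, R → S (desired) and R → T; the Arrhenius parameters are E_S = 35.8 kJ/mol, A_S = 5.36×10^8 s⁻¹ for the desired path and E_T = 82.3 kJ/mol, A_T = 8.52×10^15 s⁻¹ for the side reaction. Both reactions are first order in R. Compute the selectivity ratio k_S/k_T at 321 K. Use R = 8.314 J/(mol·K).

2.32

k_S/k_T = (A_S/A_T)·exp[−(E_S−E_T)/(RT)] = (A_S/A_T)·exp[(E_T−E_S)/(RT)].
(E_T−E_S)/(RT) = (82.3−35.8)×10³/(8.314×321) = 46500/2669 = 17.42.
k_S/k_T = (5.36×10^8/8.52×10^15)·exp(17.42) = 6.291×10^-8 × 3.690×10^7 = 2.32.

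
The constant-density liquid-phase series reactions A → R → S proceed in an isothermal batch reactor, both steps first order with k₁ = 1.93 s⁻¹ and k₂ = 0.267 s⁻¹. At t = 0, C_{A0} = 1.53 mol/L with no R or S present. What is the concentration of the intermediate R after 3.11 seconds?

Solving the coupled first-order balances gives C_R(t) = [k₁/(k₂−k₁)]·C_{A0}·(e^(−k₁t) − e^(−k₂t)).
e^(−k₁t) = e^(−1.93×3.11) = e^(−6.002) = 0.002473; e^(−k₂t) = e^(−0.8304) = 0.4359.
C_R = 1.93×1.53/(0.267−1.93) × (0.002473−0.4359) = (-1.776)×(-0.4334) = 0.7696 mol/L.

0.770 mol/L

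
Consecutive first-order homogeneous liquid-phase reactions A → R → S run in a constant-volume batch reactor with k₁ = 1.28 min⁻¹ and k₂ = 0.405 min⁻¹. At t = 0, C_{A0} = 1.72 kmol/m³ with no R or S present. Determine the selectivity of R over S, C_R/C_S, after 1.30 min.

2.63

For first-order series with pure A initially, C_R(t) = k₁C_{A0}/(k₂−k₁)·(e^(−k₁t) − e^(−k₂t)).
e^(−k₁t) = e^(−1.28×1.30) = e^(−1.664) = 0.1894; e^(−k₂t) = e^(−0.5265) = 0.5907.
C_R = 1.28×1.72/(0.405−1.28) × (0.1894−0.5907) = (-2.516)×(-0.4013) = 1.010 kmol/m³.
C_A = C_{A0}e^(−k₁t) = 0.3257 kmol/m³, so C_S = C_{A0}−C_A−C_R = 0.3846 kmol/m³; C_R/C_S = 2.63.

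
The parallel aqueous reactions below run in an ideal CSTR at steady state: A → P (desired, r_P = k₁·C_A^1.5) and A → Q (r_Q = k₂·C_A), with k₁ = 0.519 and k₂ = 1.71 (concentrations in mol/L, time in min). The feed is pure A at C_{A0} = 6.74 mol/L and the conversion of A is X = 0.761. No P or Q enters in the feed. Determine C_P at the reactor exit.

Exit C_A = C_{A0}(1−X) = 6.74×0.239 = 1.611 mol/L.
In a CSTR the entire volume is at exit conditions, so r_P = 0.519×1.611^1.5 = 1.061 and r_Q = 1.71×1.611 = 2.755.
Fraction of consumed A going to P: r_P/(r_P+r_Q) = 0.2781.
C_P = 0.2781·C_{A0}·X = 0.2781×6.74×0.761 = 1.43 mol/L.

1.43 mol/L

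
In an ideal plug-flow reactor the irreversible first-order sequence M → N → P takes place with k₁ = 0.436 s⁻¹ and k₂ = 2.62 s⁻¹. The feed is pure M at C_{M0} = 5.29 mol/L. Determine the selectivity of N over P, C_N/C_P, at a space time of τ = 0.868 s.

Solving the coupled first-order balances gives C_N(τ) = [k₁/(k₂−k₁)]·C_{M0}·(e^(−k₁τ) − e^(−k₂τ)).
e^(−k₁τ) = e^(−0.436×0.868) = e^(−0.3784) = 0.6849; e^(−k₂τ) = e^(−2.274) = 0.1029.
C_N = 0.436×5.29/(2.62−0.436) × (0.6849−0.1029) = 1.056×0.5820 = 0.6147 mol/L.
C_M = C_{M0}e^(−k₁τ) = 3.623 mol/L, so C_P = C_{M0}−C_M−C_N = 1.052 mol/L; C_N/C_P = 0.584.

0.584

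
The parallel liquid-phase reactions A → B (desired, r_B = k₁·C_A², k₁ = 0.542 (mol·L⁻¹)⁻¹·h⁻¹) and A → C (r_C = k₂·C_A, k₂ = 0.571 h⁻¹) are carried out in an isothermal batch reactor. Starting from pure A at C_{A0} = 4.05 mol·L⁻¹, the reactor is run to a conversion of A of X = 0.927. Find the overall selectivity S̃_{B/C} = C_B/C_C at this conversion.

C_A = C_{A0}(1−X) = 0.2956 mol·L⁻¹.
Along a PFR/batch, dC_C/dC_A = −r_C/(r_B+r_C) = −k₂/(k₂+k₁·C_A).
Integrating from C_{A0} to C_A: C_C = (0.571/0.542)·ln[(0.571+0.542·4.05)/(0.571+0.542·0.296)] = 1.054·ln(2.766/0.7312) = 1.402 mol·L⁻¹.
Then C_B = (C_{A0}−C_A) − C_C = 3.754 − 1.402 = 2.353 mol·L⁻¹.
S̃_{B/C} = C_B/C_C = 2.353/1.402 = 1.68.

1.68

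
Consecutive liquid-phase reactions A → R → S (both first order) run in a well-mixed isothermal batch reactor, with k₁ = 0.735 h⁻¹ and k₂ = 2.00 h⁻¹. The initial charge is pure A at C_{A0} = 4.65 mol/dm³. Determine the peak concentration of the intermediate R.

0.955 mol/dm³

Evaluating C_R at t_opt = ln(k₂/k₁)/(k₂−k₁) gives C_{R,max}/C_{A0} = (k₁/k₂)^[k₂/(k₂−k₁)].
= (0.735/2.00)^(2.00/(2.00−0.735)) = (0.3675)^(1.581) = 0.2054.
C_{R,max} = 0.2054×4.65 = 0.955 mol/dm³.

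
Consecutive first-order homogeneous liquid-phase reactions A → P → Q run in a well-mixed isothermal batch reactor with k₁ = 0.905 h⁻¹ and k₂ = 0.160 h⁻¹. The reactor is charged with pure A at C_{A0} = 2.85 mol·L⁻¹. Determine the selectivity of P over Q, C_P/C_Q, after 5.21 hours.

1.09

The intermediate concentration in a first-order A→B→C sequence is C_P = k₁C_{A0}(e^(−k₁t) − e^(−k₂t))/(k₂−k₁).
e^(−k₁t) = e^(−0.905×5.21) = e^(−4.715) = 0.008959; e^(−k₂t) = e^(−0.8336) = 0.4345.
C_P = 0.905×2.85/(0.160−0.905) × (0.008959−0.4345) = (-3.462)×(-0.4255) = 1.473 mol·L⁻¹.
C_A = C_{A0}e^(−k₁t) = 0.02553 mol·L⁻¹, so C_Q = C_{A0}−C_A−C_P = 1.351 mol·L⁻¹; C_P/C_Q = 1.09.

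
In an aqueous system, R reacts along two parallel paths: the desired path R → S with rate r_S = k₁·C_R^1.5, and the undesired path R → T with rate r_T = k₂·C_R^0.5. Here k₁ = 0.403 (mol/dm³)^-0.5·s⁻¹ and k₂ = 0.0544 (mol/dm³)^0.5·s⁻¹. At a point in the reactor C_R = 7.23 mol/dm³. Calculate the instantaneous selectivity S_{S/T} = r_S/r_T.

53.6

S_{S/T} = r_S/r_T = (k₁·C_R^1.5)/(k₂·C_R^0.5) = (k₁/k₂)·C_R.
= (0.403×7.230^1.5) / (0.0544×7.230^0.5) = 7.835/0.1463 = 53.6.
Since the desired path is higher order in R, keeping C_R high (PFR or concentrated feed) favours S.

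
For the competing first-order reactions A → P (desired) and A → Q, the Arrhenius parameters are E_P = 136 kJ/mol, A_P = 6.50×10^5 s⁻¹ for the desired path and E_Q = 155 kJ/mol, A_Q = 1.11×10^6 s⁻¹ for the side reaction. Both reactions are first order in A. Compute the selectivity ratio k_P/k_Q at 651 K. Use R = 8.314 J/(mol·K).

With equal orders, S_{P/Q} = k_P/k_Q = (A_P/A_Q)·exp[(E_Q−E_P)/(RT)].
(E_Q−E_P)/(RT) = (155−136)×10³/(8.314×651) = 19000/5412 = 3.510.
k_P/k_Q = (6.50×10^5/1.11×10^6)·exp(3.510) = 0.5856 × 33.46 = 19.6.

19.6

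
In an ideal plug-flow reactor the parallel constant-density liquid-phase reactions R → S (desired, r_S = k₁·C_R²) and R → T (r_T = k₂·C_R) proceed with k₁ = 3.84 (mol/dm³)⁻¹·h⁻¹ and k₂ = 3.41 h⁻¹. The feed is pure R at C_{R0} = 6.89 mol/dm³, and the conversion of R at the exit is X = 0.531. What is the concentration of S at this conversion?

C_R = C_{R0}(1−X) = 3.231 mol/dm³.
Along a PFR/batch, dC_T/dC_R = −r_T/(r_S+r_T) = −k₂/(k₂+k₁·C_R).
Integrating from C_{R0} to C_R: C_T = (3.41/3.84)·ln[(3.41+3.84·6.89)/(3.41+3.84·3.23)] = 0.8880·ln(29.87/15.82) = 0.5644 mol/dm³.
Then C_S = (C_{R0}−C_R) − C_T = 3.659 − 0.5644 = 3.094 mol/dm³.

3.09 mol/dm³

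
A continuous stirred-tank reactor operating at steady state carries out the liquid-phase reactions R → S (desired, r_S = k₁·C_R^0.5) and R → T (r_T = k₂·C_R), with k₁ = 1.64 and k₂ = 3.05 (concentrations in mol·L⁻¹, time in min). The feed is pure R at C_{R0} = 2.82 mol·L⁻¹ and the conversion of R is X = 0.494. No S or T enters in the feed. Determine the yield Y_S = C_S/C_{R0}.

Exit C_R = C_{R0}(1−X) = 2.82×0.506 = 1.427 mol·L⁻¹.
In a CSTR the entire volume is at exit conditions, so r_S = 1.64×1.427^0.5 = 1.959 and r_T = 3.05×1.427 = 4.352.
Fraction of consumed R going to S: r_S/(r_S+r_T) = 0.3104.
C_S = 0.3104·C_{R0}·X = 0.3104×2.82×0.494 = 0.432 mol·L⁻¹; Y_S = C_S/C_{R0} = 0.153.

0.153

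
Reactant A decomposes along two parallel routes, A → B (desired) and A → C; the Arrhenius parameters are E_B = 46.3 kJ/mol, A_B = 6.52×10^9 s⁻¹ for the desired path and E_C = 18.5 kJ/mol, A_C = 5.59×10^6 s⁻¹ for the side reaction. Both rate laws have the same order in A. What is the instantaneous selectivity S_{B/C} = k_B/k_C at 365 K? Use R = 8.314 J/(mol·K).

With equal orders, S_{B/C} = k_B/k_C = (A_B/A_C)·exp[(E_C−E_B)/(RT)].
(E_C−E_B)/(RT) = (18.5−46.3)×10³/(8.314×365) = -27800/3035 = -9.161.
k_B/k_C = (6.52×10^9/5.59×10^6)·exp(-9.161) = 1166 × 1.051×10^-4 = 0.123.
Since E_B > E_C, raising the temperature improves selectivity toward B.

0.123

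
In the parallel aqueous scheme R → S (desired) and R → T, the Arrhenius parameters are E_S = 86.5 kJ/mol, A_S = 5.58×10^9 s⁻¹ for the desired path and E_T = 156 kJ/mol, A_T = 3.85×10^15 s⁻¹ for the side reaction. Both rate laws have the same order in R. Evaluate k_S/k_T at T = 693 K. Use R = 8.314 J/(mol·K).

With equal orders, S_{S/T} = k_S/k_T = (A_S/A_T)·exp[(E_T−E_S)/(RT)].
(E_T−E_S)/(RT) = (156−86.5)×10³/(8.314×693) = 69500/5762 = 12.06.
k_S/k_T = (5.58×10^9/3.85×10^15)·exp(12.06) = 1.449×10^-6 × 1.733×10^5 = 0.251.
Since E_S < E_T, lowering the temperature improves selectivity toward S.

0.251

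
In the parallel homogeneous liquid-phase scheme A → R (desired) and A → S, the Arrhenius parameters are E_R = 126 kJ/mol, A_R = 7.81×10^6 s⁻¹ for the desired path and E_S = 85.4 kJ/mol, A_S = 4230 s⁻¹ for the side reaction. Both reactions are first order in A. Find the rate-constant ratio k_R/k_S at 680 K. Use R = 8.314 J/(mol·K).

1.40

With equal orders, S_{R/S} = k_R/k_S = (A_R/A_S)·exp[(E_S−E_R)/(RT)].
(E_S−E_R)/(RT) = (85.4−126)×10³/(8.314×680) = -40600/5654 = -7.181.
k_R/k_S = (7.81×10^6/4230)·exp(-7.181) = 1846 × 7.606×10^-4 = 1.40.
Since E_R > E_S, raising the temperature improves selectivity toward R.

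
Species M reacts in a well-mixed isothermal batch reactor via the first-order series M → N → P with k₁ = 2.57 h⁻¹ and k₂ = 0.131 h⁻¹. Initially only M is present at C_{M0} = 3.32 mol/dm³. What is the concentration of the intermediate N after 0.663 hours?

2.57 mol/dm³

Solving the coupled first-order balances gives C_N(t) = [k₁/(k₂−k₁)]·C_{M0}·(e^(−k₁t) − e^(−k₂t)).
e^(−k₁t) = e^(−2.57×0.663) = e^(−1.704) = 0.1820; e^(−k₂t) = e^(−0.08685) = 0.9168.
C_N = 2.57×3.32/(0.131−2.57) × (0.1820−0.9168) = (-3.498)×(-0.7348) = 2.571 mol/dm³.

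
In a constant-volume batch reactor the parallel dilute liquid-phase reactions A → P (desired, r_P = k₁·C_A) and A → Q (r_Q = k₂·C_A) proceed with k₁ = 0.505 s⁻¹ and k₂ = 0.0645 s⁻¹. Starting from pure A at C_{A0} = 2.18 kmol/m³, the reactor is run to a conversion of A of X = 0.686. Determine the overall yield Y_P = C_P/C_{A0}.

C_A = C_{A0}(1−X) = 0.6845 kmol/m³.
Both paths are first order in A, so the instantaneous fraction to P is constant: dC_P/d(−C_A) = k₁/(k₁+k₂) = 0.8867.
C_P = 0.8867·(C_{A0}−C_A) = 0.8867×1.495 = 1.33 kmol/m³.
Y_P = C_P/C_{A0} = 1.326/2.18 = 0.608.

0.608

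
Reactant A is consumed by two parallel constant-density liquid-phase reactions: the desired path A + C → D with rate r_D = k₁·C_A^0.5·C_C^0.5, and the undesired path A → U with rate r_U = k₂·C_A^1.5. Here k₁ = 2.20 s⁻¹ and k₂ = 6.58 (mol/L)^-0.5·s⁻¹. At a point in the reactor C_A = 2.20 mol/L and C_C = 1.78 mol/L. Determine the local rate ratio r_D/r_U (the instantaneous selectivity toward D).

S_{D/U} = r_D/r_U = (k₁·C_A^0.5·C_C^0.5)/(k₂·C_A^1.5) = (k₁/k₂)·C_A⁻¹·C_C^0.5.
= (2.20×2.200^0.5×1.780^0.5) / (6.58×2.200^1.5) = 4.354/21.47 = 0.203.

0.203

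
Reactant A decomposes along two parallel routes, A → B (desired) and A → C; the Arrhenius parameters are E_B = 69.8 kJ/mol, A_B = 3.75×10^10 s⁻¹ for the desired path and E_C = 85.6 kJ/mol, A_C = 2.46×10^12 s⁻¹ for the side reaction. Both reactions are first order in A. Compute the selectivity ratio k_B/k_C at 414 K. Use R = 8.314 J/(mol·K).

1.50

Since both paths have the same order in A, the concentration cancels and S_{B/C} = k_B/k_C = (A_B/A_C)·exp[(E_C−E_B)/(RT)].
(E_C−E_B)/(RT) = (85.6−69.8)×10³/(8.314×414) = 15800/3442 = 4.590.
k_B/k_C = (3.75×10^10/2.46×10^12)·exp(4.590) = 0.01524 × 98.53 = 1.50.
Since E_B < E_C, lowering the temperature improves selectivity toward B.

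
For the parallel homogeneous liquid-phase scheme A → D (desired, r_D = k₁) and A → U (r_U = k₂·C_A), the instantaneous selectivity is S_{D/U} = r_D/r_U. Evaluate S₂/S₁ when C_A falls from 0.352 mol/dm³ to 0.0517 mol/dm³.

6.81

S_{D/U} = (k₁/k₂)·C_A⁻¹, so S₂/S₁ = (C_{A,2}/C_{A,1})⁻¹.
= 0.352/0.0517 = 6.81.
Selectivity toward D rises as C_A falls — low-concentration operation is favoured.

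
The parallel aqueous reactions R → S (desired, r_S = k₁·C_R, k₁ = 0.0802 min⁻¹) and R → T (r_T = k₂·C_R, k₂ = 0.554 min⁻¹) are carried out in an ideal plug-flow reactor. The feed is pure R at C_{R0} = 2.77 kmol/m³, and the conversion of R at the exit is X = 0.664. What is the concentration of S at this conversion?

0.233 kmol/m³

C_R = C_{R0}(1−X) = 0.9307 kmol/m³.
Both paths are first order in R, so the instantaneous fraction to S is constant: dC_S/d(−C_R) = k₁/(k₁+k₂) = 0.1265.
C_S = 0.1265·(C_{R0}−C_R) = 0.1265×1.839 = 0.233 kmol/m³.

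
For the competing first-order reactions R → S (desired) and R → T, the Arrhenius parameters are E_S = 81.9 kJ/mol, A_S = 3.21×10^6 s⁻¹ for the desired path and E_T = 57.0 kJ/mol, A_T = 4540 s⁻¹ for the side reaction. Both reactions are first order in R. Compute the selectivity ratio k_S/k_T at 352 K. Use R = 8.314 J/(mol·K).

Since both paths have the same order in R, the concentration cancels and S_{S/T} = k_S/k_T = (A_S/A_T)·exp[(E_T−E_S)/(RT)].
(E_T−E_S)/(RT) = (57.0−81.9)×10³/(8.314×352) = -24900/2927 = -8.508.
k_S/k_T = (3.21×10^6/4540)·exp(-8.508) = 707.0 × 2.018×10^-4 = 0.143.
Since E_S > E_T, raising the temperature improves selectivity toward S.

0.143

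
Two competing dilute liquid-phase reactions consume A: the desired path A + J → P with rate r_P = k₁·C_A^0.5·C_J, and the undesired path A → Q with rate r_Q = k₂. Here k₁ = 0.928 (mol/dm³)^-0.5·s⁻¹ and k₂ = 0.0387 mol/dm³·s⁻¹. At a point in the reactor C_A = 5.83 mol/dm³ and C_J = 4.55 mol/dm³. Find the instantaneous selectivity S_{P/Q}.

263

S_{P/Q} = r_P/r_Q = (k₁·C_A^0.5·C_J)/(k₂) = (k₁/k₂)·C_A^0.5·C_J.
= (0.928×5.830^0.5×4.550) / (0.0387) = 10.20/0.03870 = 263.
Since the desired path is higher order in A, keeping C_A high (PFR or concentrated feed) favours P.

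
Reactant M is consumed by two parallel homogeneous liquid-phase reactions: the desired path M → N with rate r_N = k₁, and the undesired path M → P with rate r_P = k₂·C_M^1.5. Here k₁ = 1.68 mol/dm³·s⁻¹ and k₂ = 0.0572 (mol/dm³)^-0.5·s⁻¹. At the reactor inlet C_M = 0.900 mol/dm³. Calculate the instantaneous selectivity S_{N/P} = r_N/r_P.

S_{N/P} = r_N/r_P = (k₁)/(k₂·C_M^1.5) = (k₁/k₂)·C_M^-1.5.
= (1.68) / (0.0572×0.9000^1.5) = 1.680/0.04884 = 34.4.

34.4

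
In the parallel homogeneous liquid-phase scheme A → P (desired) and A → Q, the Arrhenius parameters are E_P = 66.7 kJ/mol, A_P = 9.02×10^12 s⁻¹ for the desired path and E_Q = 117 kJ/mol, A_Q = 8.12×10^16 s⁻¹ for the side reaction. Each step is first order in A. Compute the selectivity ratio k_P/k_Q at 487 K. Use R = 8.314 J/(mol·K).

With equal orders, S_{P/Q} = k_P/k_Q = (A_P/A_Q)·exp[(E_Q−E_P)/(RT)].
(E_Q−E_P)/(RT) = (117−66.7)×10³/(8.314×487) = 50300/4049 = 12.42.
k_P/k_Q = (9.02×10^12/8.12×10^16)·exp(12.42) = 1.111×10^-4 × 2.485×10^5 = 27.6.
Since E_P < E_Q, lowering the temperature improves selectivity toward P.

27.6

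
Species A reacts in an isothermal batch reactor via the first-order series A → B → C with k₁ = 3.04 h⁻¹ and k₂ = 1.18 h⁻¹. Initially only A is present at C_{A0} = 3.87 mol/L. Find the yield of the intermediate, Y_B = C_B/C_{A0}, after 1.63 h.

0.227

The intermediate concentration in a first-order A→B→C sequence is C_B = k₁C_{A0}(e^(−k₁t) − e^(−k₂t))/(k₂−k₁).
e^(−k₁t) = e^(−3.04×1.63) = e^(−4.955) = 0.007047; e^(−k₂t) = e^(−1.923) = 0.1461.
C_B = 3.04×3.87/(1.18−3.04) × (0.007047−0.1461) = (-6.325)×(-0.1391) = 0.8796 mol/L.
Y_B = C_B/C_{A0} = 0.8796/3.87 = 0.227.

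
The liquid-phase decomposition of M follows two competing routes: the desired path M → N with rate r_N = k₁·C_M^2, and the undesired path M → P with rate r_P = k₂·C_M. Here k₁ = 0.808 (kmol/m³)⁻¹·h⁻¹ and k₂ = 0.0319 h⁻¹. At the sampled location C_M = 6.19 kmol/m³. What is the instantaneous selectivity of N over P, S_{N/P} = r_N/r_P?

S_{N/P} = r_N/r_P = (k₁·C_M^2)/(k₂·C_M) = (k₁/k₂)·C_M.
= (0.808×6.190^2) / (0.0319×6.190) = 30.96/0.1975 = 157.
Since the desired path is higher order in M, keeping C_M high (PFR or concentrated feed) favours N.

157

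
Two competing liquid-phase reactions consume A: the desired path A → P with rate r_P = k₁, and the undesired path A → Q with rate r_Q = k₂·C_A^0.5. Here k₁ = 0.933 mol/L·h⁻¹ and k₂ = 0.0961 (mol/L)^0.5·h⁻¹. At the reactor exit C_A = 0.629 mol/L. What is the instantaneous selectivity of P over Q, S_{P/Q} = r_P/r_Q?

12.2

S_{P/Q} = r_P/r_Q = (k₁)/(k₂·C_A^0.5) = (k₁/k₂)·C_A^-0.5.
= (0.933) / (0.0961×0.6290^0.5) = 0.9330/0.07622 = 12.2.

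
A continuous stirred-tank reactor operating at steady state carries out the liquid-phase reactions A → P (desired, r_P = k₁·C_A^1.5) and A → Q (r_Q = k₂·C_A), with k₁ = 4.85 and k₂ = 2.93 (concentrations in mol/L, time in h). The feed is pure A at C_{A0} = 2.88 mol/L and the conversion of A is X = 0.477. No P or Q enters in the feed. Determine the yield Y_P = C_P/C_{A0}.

Exit C_A = C_{A0}(1−X) = 2.88×0.523 = 1.506 mol/L.
In a CSTR the entire volume is at exit conditions, so r_P = 4.85×1.506^1.5 = 8.966 and r_Q = 2.93×1.506 = 4.413.
Fraction of consumed A going to P: r_P/(r_P+r_Q) = 0.6701.
C_P = 0.6701·C_{A0}·X = 0.6701×2.88×0.477 = 0.921 mol/L; Y_P = C_P/C_{A0} = 0.320.

0.320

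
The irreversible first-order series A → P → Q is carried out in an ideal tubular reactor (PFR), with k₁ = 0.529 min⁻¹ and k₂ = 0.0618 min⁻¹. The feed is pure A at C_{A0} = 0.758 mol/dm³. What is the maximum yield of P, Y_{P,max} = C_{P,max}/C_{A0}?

Evaluating C_P at τ_opt = ln(k₂/k₁)/(k₂−k₁) gives C_{P,max}/C_{A0} = (k₁/k₂)^[k₂/(k₂−k₁)].
= (0.529/0.0618)^(0.0618/(0.0618−0.529)) = (8.560)^(-0.1323) = 0.7528.

0.753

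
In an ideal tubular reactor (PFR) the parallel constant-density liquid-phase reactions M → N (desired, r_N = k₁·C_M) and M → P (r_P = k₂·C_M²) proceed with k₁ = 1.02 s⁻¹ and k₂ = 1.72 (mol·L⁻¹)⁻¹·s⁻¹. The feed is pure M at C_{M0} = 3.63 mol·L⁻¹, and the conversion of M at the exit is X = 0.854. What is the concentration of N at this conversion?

0.785 mol·L⁻¹

C_M = C_{M0}(1−X) = 0.5300 mol·L⁻¹.
Along a PFR/batch, dC_N/dC_M = −r_N/(r_N+r_P) = −k₁/(k₁+k₂·C_M).
Integrating from C_{M0} to C_M: C_N = (1.02/1.72)·ln[(1.02+1.72·3.63)/(1.02+1.72·0.530)] = 0.5930·ln(7.264/1.932) = 0.7855 mol·L⁻¹.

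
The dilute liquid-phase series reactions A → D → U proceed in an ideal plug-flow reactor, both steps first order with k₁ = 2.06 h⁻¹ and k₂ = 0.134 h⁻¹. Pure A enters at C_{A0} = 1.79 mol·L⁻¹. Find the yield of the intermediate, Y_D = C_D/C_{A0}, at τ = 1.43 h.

Solving the coupled first-order balances gives C_D(τ) = [k₁/(k₂−k₁)]·C_{A0}·(e^(−k₁τ) − e^(−k₂τ)).
e^(−k₁τ) = e^(−2.06×1.43) = e^(−2.946) = 0.05256; e^(−k₂τ) = e^(−0.1916) = 0.8256.
C_D = 2.06×1.79/(0.134−2.06) × (0.05256−0.8256) = (-1.915)×(-0.7731) = 1.480 mol·L⁻¹.
Y_D = C_D/C_{A0} = 1.480/1.79 = 0.827.

0.827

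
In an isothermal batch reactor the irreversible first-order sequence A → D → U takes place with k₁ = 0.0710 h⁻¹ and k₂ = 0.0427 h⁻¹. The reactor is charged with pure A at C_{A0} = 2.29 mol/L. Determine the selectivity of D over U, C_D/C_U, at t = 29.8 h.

Solving the coupled first-order balances gives C_D(t) = [k₁/(k₂−k₁)]·C_{A0}·(e^(−k₁t) − e^(−k₂t)).
e^(−k₁t) = e^(−0.0710×29.8) = e^(−2.116) = 0.1205; e^(−k₂t) = e^(−1.272) = 0.2801.
C_D = 0.0710×2.29/(0.0427−0.0710) × (0.1205−0.2801) = (-5.745)×(-0.1596) = 0.9170 mol/L.
C_A = C_{A0}e^(−k₁t) = 0.2760 mol/L, so C_U = C_{A0}−C_A−C_D = 1.097 mol/L; C_D/C_U = 0.836.

0.836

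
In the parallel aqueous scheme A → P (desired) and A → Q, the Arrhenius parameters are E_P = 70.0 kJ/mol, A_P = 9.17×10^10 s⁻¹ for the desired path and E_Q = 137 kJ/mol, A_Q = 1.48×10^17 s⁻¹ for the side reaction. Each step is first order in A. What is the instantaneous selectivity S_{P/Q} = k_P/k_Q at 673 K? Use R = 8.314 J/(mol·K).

Since both paths have the same order in A, the concentration cancels and S_{P/Q} = k_P/k_Q = (A_P/A_Q)·exp[(E_Q−E_P)/(RT)].
(E_Q−E_P)/(RT) = (137−70.0)×10³/(8.314×673) = 67000/5595 = 11.97.
k_P/k_Q = (9.17×10^10/1.48×10^17)·exp(11.97) = 6.196×10^-7 × 1.586×10^5 = 0.0983.

0.0983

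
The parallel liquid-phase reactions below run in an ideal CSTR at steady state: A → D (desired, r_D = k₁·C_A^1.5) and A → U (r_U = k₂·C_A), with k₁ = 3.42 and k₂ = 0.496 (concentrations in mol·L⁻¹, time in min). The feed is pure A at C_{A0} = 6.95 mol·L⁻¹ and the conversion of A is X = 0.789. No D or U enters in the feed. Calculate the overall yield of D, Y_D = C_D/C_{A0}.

Exit C_A = C_{A0}(1−X) = 6.95×0.211 = 1.466 mol·L⁻¹.
In a CSTR the entire volume is at exit conditions, so r_D = 3.42×1.466^1.5 = 6.073 and r_U = 0.496×1.466 = 0.7274.
Fraction of consumed A going to D: r_D/(r_D+r_U) = 0.8930.
C_D = 0.8930·C_{A0}·X = 0.8930×6.95×0.789 = 4.90 mol·L⁻¹; Y_D = C_D/C_{A0} = 0.705.

0.705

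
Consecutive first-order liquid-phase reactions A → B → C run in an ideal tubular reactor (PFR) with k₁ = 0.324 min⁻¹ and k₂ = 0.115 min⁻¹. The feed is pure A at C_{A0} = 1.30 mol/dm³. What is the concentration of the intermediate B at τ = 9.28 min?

0.594 mol/dm³

Solving the coupled first-order balances gives C_B(τ) = [k₁/(k₂−k₁)]·C_{A0}·(e^(−k₁τ) − e^(−k₂τ)).
e^(−k₁τ) = e^(−0.324×9.28) = e^(−3.007) = 0.04945; e^(−k₂τ) = e^(−1.067) = 0.3440.
C_B = 0.324×1.30/(0.115−0.324) × (0.04945−0.3440) = (-2.015)×(-0.2945) = 0.5935 mol/dm³.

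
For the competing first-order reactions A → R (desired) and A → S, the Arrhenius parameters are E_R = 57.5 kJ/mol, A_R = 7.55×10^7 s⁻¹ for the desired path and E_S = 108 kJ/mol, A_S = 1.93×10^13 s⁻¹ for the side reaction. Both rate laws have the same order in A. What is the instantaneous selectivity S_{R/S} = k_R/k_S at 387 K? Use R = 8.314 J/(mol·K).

25.6

Since both paths have the same order in A, the concentration cancels and S_{R/S} = k_R/k_S = (A_R/A_S)·exp[(E_S−E_R)/(RT)].
(E_S−E_R)/(RT) = (108−57.5)×10³/(8.314×387) = 50500/3218 = 15.70.
k_R/k_S = (7.55×10^7/1.93×10^13)·exp(15.70) = 3.912×10^-6 × 6.552×10^6 = 25.6.
Since E_R < E_S, lowering the temperature improves selectivity toward R.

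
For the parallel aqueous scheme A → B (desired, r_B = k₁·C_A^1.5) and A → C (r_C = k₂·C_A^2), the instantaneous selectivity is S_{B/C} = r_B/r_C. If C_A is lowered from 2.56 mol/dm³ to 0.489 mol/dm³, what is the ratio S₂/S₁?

S_{B/C} = (k₁/k₂)·C_A^-0.5, so S₂/S₁ = (C_{A,2}/C_{A,1})^-0.5.
= (0.489/2.56)^(-0.5) = (0.1910)^(-0.5) = 2.29.

2.29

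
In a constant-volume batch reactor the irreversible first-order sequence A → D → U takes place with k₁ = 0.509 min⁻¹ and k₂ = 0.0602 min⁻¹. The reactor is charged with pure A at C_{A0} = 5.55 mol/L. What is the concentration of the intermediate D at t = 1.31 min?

The intermediate concentration in a first-order A→B→C sequence is C_D = k₁C_{A0}(e^(−k₁t) − e^(−k₂t))/(k₂−k₁).
e^(−k₁t) = e^(−0.509×1.31) = e^(−0.6668) = 0.5134; e^(−k₂t) = e^(−0.07886) = 0.9242.
C_D = 0.509×5.55/(0.0602−0.509) × (0.5134−0.9242) = (-6.294)×(-0.4108) = 2.586 mol/L.

2.59 mol/L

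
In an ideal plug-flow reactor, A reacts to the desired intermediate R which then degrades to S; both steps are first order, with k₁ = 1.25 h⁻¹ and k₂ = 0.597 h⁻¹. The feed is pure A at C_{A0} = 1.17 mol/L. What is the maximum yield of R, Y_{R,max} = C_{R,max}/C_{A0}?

0.509

For a first-order series the maximum intermediate yield is C_{R,max}/C_{A0} = (k₁/k₂)^[k₂/(k₂−k₁)].
= (1.25/0.597)^(0.597/(0.597−1.25)) = (2.094)^(-0.9142) = 0.5088.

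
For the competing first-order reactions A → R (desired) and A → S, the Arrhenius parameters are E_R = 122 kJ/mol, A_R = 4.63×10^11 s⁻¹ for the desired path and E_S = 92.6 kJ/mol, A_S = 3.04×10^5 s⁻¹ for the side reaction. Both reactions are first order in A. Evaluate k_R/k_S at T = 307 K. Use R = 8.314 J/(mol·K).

With equal orders, S_{R/S} = k_R/k_S = (A_R/A_S)·exp[(E_S−E_R)/(RT)].
(E_S−E_R)/(RT) = (92.6−122)×10³/(8.314×307) = -29400/2552 = -11.52.
k_R/k_S = (4.63×10^11/3.04×10^5)·exp(-11.52) = 1.523×10^6 × 9.944×10^-6 = 15.1.
Since E_R > E_S, raising the temperature improves selectivity toward R.

15.1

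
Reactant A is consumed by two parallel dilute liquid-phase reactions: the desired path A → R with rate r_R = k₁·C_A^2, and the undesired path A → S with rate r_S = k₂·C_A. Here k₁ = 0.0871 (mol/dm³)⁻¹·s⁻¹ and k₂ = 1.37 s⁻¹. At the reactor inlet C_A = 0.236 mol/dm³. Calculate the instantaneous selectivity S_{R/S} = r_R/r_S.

0.0150

S_{R/S} = r_R/r_S = (k₁·C_A^2)/(k₂·C_A) = (k₁/k₂)·C_A.
= (0.0871×0.2360^2) / (1.37×0.2360) = 0.004851/0.3233 = 0.0150.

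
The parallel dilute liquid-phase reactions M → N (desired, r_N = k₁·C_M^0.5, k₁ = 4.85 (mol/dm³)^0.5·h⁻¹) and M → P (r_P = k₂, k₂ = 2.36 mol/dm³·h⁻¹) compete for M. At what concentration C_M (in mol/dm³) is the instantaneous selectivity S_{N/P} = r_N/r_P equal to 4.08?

S_{N/P} = (k₁/k₂)·C_M^0.5 ⇒ C_M = (S·k₂/k₁)^(2).
= (4.08×2.36/4.85)^(2) = (1.985)^(2) = 3.94 mol/dm³.

3.94 mol/dm³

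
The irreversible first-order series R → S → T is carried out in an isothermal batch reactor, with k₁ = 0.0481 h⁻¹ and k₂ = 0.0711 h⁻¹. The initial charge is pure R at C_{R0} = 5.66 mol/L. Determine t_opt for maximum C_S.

17.0 h

For first-order series the maximum of C_S occurs at t_opt = ln(k₂/k₁)/(k₂−k₁).
= ln(0.0711/0.0481)/(0.0711−0.0481) = ln(1.478)/0.02300 = 0.3908/0.02300 = 17.0 h.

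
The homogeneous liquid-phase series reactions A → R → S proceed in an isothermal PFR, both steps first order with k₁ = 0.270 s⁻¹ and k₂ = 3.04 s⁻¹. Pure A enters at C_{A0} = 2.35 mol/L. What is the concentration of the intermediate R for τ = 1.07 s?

Solving the coupled first-order balances gives C_R(τ) = [k₁/(k₂−k₁)]·C_{A0}·(e^(−k₁τ) − e^(−k₂τ)).
e^(−k₁τ) = e^(−0.270×1.07) = e^(−0.2889) = 0.7491; e^(−k₂τ) = e^(−3.253) = 0.03867.
C_R = 0.270×2.35/(3.04−0.270) × (0.7491−0.03867) = 0.2291×0.7104 = 0.1627 mol/L.

0.163 mol/L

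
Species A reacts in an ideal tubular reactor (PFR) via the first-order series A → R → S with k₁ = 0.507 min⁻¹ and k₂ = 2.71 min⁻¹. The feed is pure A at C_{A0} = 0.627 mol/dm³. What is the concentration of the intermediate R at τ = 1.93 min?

The intermediate concentration in a first-order A→B→C sequence is C_R = k₁C_{A0}(e^(−k₁τ) − e^(−k₂τ))/(k₂−k₁).
e^(−k₁τ) = e^(−0.507×1.93) = e^(−0.9785) = 0.3759; e^(−k₂τ) = e^(−5.230) = 0.005352.
C_R = 0.507×0.627/(2.71−0.507) × (0.3759−0.005352) = 0.1443×0.3705 = 0.05347 mol/dm³.

0.0535 mol/dm³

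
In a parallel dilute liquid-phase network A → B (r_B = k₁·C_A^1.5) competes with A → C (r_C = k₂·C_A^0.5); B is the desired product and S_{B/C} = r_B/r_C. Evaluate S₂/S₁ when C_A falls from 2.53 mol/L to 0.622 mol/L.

0.246

S_{B/C} = (k₁/k₂)·C_A, so S₂/S₁ = (C_{A,2}/C_{A,1}).
= 0.622/2.53 = 0.246.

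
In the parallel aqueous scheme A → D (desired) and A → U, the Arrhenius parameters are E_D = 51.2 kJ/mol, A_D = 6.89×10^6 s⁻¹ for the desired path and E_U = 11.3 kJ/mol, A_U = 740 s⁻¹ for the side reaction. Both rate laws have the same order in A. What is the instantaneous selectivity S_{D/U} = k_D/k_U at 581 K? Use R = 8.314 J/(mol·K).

With equal orders, S_{D/U} = k_D/k_U = (A_D/A_U)·exp[(E_U−E_D)/(RT)].
(E_U−E_D)/(RT) = (11.3−51.2)×10³/(8.314×581) = -39900/4830 = -8.260.
k_D/k_U = (6.89×10^6/740)·exp(-8.260) = 9311 × 2.586×10^-4 = 2.41.

2.41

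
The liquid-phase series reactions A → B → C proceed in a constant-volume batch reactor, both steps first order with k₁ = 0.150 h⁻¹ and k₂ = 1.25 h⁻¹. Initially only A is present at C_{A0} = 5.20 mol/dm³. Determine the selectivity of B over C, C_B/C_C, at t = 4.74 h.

0.151

For first-order series with pure A initially, C_B(t) = k₁C_{A0}/(k₂−k₁)·(e^(−k₁t) − e^(−k₂t)).
e^(−k₁t) = e^(−0.150×4.74) = e^(−0.7110) = 0.4912; e^(−k₂t) = e^(−5.925) = 0.002672.
C_B = 0.150×5.20/(1.25−0.150) × (0.4912−0.002672) = 0.7091×0.4885 = 0.3464 mol/dm³.
C_A = C_{A0}e^(−k₁t) = 2.554 mol/dm³, so C_C = C_{A0}−C_A−C_B = 2.300 mol/dm³; C_B/C_C = 0.151.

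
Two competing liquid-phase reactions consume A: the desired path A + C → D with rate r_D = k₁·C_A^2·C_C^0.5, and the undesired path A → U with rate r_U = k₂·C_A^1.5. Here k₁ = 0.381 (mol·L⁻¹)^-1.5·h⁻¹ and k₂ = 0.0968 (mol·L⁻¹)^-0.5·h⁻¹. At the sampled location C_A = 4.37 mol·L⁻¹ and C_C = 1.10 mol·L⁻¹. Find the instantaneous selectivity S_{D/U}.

8.63

S_{D/U} = r_D/r_U = (k₁·C_A^2·C_C^0.5)/(k₂·C_A^1.5) = (k₁/k₂)·C_A^0.5·C_C^0.5.
= (0.381×4.370^2×1.100^0.5) / (0.0968×4.370^1.5) = 7.631/0.8843 = 8.63.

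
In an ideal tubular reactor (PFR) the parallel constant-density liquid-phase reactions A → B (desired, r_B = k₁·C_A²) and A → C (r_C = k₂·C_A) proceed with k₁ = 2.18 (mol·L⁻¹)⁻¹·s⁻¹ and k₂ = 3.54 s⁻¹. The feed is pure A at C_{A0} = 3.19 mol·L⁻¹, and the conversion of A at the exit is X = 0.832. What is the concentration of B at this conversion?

C_A = C_{A0}(1−X) = 0.5359 mol·L⁻¹.
Along a PFR/batch, dC_C/dC_A = −r_C/(r_B+r_C) = −k₂/(k₂+k₁·C_A).
Integrating from C_{A0} to C_A: C_C = (3.54/2.18)·ln[(3.54+2.18·3.19)/(3.54+2.18·0.536)] = 1.624·ln(10.49/4.708) = 1.302 mol·L⁻¹.
Then C_B = (C_{A0}−C_A) − C_C = 2.654 − 1.302 = 1.353 mol·L⁻¹.

1.35 mol·L⁻¹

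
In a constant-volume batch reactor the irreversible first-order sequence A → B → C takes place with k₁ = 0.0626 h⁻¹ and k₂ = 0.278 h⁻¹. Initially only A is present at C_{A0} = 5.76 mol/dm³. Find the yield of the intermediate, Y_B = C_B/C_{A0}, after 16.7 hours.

0.0994

For first-order series with pure A initially, C_B(t) = k₁C_{A0}/(k₂−k₁)·(e^(−k₁t) − e^(−k₂t)).
e^(−k₁t) = e^(−0.0626×16.7) = e^(−1.045) = 0.3515; e^(−k₂t) = e^(−4.643) = 0.009633.
C_B = 0.0626×5.76/(0.278−0.0626) × (0.3515−0.009633) = 1.674×0.3419 = 0.5724 mol/dm³.
Y_B = C_B/C_{A0} = 0.5724/5.76 = 0.0994.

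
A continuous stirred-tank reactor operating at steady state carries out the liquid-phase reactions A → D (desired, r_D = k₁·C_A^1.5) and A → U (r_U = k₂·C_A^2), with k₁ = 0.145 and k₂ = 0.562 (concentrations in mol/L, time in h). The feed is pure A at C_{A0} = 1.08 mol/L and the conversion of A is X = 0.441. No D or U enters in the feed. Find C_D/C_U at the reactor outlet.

Exit C_A = C_{A0}(1−X) = 1.08×0.559 = 0.6037 mol/L.
Rates in a CSTR are evaluated at the outlet concentration: r_D = 0.145×0.6037^1.5 = 0.06802, r_U = 0.562×0.6037^2 = 0.2048.
Overall selectivity = C_D/C_U = r_Dτ/(r_Uτ) = r_D/r_U = 0.332.

0.332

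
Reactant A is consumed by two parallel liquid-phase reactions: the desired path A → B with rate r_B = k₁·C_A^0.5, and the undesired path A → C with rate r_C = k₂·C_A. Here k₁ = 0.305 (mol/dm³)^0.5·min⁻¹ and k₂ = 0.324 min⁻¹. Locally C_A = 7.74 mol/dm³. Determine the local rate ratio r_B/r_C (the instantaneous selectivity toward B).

S_{B/C} = r_B/r_C = (k₁·C_A^0.5)/(k₂·C_A) = (k₁/k₂)·C_A^-0.5.
= (0.305×7.740^0.5) / (0.324×7.740) = 0.8485/2.508 = 0.338.
The undesired path is higher order in A, so low C_A (CSTR or dilute feed) favours B.

0.338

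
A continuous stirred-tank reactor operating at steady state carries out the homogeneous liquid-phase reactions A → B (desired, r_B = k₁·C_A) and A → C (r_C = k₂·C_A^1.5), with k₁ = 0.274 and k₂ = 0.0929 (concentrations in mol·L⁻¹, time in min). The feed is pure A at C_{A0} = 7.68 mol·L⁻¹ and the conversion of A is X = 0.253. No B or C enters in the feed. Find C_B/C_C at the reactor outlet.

1.23

Exit C_A = C_{A0}(1−X) = 7.68×0.747 = 5.737 mol·L⁻¹.
Rates in a CSTR are evaluated at the outlet concentration: r_B = 0.274×5.737 = 1.572, r_C = 0.0929×5.737^1.5 = 1.277.
Overall selectivity = C_B/C_C = r_Bτ/(r_Cτ) = r_B/r_C = 1.23.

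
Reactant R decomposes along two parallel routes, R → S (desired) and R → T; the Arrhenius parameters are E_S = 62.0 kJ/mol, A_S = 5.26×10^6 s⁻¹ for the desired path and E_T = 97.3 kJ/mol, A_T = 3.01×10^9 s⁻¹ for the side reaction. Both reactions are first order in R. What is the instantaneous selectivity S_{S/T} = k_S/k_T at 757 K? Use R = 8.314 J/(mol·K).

k_S/k_T = (A_S/A_T)·exp[−(E_S−E_T)/(RT)] = (A_S/A_T)·exp[(E_T−E_S)/(RT)].
(E_T−E_S)/(RT) = (97.3−62.0)×10³/(8.314×757) = 35300/6294 = 5.609.
k_S/k_T = (5.26×10^6/3.01×10^9)·exp(5.609) = 0.001748 × 272.8 = 0.477.

0.477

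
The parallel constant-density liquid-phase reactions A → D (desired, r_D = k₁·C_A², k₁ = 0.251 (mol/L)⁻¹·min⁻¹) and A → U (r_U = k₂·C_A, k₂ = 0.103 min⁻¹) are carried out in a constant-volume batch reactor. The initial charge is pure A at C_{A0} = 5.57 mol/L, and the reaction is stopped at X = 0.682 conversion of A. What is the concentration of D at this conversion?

3.38 mol/L

C_A = C_{A0}(1−X) = 1.771 mol/L.
Along a PFR/batch, dC_U/dC_A = −r_U/(r_D+r_U) = −k₂/(k₂+k₁·C_A).
Integrating from C_{A0} to C_A: C_U = (0.103/0.251)·ln[(0.103+0.251·5.57)/(0.103+0.251·1.77)] = 0.4104·ln(1.501/0.5476) = 0.4138 mol/L.
Then C_D = (C_{A0}−C_A) − C_U = 3.799 − 0.4138 = 3.385 mol/L.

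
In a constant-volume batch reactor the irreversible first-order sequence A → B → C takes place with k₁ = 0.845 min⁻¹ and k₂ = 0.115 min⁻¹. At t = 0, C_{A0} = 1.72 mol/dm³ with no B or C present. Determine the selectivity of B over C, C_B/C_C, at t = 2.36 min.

5.21

For first-order series with pure A initially, C_B(t) = k₁C_{A0}/(k₂−k₁)·(e^(−k₁t) − e^(−k₂t)).
e^(−k₁t) = e^(−0.845×2.36) = e^(−1.994) = 0.1361; e^(−k₂t) = e^(−0.2714) = 0.7623.
C_B = 0.845×1.72/(0.115−0.845) × (0.1361−0.7623) = (-1.991)×(-0.6262) = 1.247 mol/dm³.
C_A = C_{A0}e^(−k₁t) = 0.2341 mol/dm³, so C_C = C_{A0}−C_A−C_B = 0.2392 mol/dm³; C_B/C_C = 5.21.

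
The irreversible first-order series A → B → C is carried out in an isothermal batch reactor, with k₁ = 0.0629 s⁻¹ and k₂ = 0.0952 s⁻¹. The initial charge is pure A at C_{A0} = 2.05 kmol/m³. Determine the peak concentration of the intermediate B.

0.604 kmol/m³

At the optimum, C_{B,max}/C_{A0} = (k₁/k₂)^[k₂/(k₂−k₁)].
= (0.0629/0.0952)^(0.0952/(0.0952−0.0629)) = (0.6607)^(2.947) = 0.2948.
C_{B,max} = 0.2948×2.05 = 0.604 kmol/m³.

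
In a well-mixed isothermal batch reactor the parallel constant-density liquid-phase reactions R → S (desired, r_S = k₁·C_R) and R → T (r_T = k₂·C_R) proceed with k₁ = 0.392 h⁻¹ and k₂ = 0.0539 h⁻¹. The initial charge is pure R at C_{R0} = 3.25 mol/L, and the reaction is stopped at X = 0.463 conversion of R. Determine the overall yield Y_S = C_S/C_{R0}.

C_R = C_{R0}(1−X) = 1.745 mol/L.
Both paths are first order in R, so the instantaneous fraction to S is constant: dC_S/d(−C_R) = k₁/(k₁+k₂) = 0.8791.
C_S = 0.8791·(C_{R0}−C_R) = 0.8791×1.505 = 1.32 mol/L.
Y_S = C_S/C_{R0} = 1.323/3.25 = 0.407.

0.407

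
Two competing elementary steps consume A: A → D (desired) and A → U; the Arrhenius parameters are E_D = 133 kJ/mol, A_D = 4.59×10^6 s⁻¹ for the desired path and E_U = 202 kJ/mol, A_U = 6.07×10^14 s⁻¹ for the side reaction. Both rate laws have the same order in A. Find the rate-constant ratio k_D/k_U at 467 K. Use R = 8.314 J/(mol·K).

With equal orders, S_{D/U} = k_D/k_U = (A_D/A_U)·exp[(E_U−E_D)/(RT)].
(E_U−E_D)/(RT) = (202−133)×10³/(8.314×467) = 69000/3883 = 17.77.
k_D/k_U = (4.59×10^6/6.07×10^14)·exp(17.77) = 7.562×10^-9 × 5.224×10^7 = 0.395.

0.395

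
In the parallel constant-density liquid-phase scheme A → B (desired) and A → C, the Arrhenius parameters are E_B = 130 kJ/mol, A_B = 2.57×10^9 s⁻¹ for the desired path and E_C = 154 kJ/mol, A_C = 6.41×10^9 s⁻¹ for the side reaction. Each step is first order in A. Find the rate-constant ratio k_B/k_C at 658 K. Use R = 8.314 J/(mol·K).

32.2

k_B/k_C = (A_B/A_C)·exp[−(E_B−E_C)/(RT)] = (A_B/A_C)·exp[(E_C−E_B)/(RT)].
(E_C−E_B)/(RT) = (154−130)×10³/(8.314×658) = 24000/5471 = 4.387.
k_B/k_C = (2.57×10^9/6.41×10^9)·exp(4.387) = 0.4009 × 80.41 = 32.2.
Since E_B < E_C, lowering the temperature improves selectivity toward B.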